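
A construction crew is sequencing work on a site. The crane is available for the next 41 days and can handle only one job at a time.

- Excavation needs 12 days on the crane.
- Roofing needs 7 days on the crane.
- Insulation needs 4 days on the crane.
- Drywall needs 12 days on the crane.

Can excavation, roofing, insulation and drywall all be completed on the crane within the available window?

Yes

Running back to back, the jobs need 12 + 7 + 4 + 12 = 35 days on the crane.
Since 35 ≤ 41, they fit within the window.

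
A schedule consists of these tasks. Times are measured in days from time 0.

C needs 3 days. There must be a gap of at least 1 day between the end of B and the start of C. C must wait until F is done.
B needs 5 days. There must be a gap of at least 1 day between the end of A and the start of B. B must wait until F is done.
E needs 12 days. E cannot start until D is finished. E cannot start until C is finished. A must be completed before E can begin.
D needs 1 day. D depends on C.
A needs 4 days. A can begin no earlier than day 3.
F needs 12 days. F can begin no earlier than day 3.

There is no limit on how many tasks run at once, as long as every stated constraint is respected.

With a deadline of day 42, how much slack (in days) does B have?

F cannot begin until its own release at day 3. It runs from day 3 to 3 + 12 = day 15.
After its own release at day 3, A can start at day 3 and finishes at day 7.
B has to wait for A (finishes day 7, plus 1-day gap → day 8); F (finishes day 15). The latest of these is day 15, so B runs day 15 to 15 + 5 = day 20.

Working backward from the deadline:
E has no dependents, so it just needs to finish by day 42. Starting by 42 − 12 = day 30 achieves that.
D has to be done before E (must start by day 30). That means finishing by day 30, i.e. starting by 30 − 1 = day 29.
For C: D (must start by day 29); E (must start by day 30). The most restrictive is day 29; with a 3-day duration, C must start by day 26.
B must finish before C (must start by day 26, minus 1-day gap → day 25). With a 5-day duration, B must start by 25 − 5 = day 20.
So B can start as early as day 15 and as late as day 20, giving 20 − 15 = 5 days of slack.

5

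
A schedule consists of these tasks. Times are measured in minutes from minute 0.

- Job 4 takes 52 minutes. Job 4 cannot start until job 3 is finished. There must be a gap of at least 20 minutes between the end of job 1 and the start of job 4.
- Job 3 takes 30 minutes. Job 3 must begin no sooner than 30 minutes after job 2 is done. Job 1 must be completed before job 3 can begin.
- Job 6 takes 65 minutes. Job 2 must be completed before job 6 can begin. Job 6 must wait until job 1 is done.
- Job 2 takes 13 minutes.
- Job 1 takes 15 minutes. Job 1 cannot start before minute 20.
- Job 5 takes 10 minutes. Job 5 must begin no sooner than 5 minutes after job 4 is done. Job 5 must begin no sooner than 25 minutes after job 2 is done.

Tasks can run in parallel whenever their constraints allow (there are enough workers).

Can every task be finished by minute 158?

Job 2 has no prerequisites, so it starts at minute 0 and finishes at minute 13.
Job 1 cannot begin until its own release at minute 20. It runs from minute 20 to 20 + 15 = minute 35.
For job 6: job 2 (finishes minute 13); job 1 (finishes minute 35). Taking the maximum gives a start of minute 35, and it finishes at 35 + 65 = minute 100.
Job 3 cannot start until job 2 (finishes minute 13, plus 30-minute gap → minute 43); job 1 (finishes minute 35). The controlling bound is minute 43, so job 3 finishes at 43 + 30 = minute 73.
Job 4 has to wait for job 3 (finishes minute 73); job 1 (finishes minute 35, plus 20-minute gap → minute 55). The latest of these is minute 73, so job 4 runs minute 73 to 73 + 52 = minute 125.
Job 5 needs all of job 4 (finishes minute 125, plus 5-minute gap → minute 130); job 2 (finishes minute 13, plus 25-minute gap → minute 38). That puts its earliest start at minute 130; it finishes at 130 + 10 = minute 140.
Every task is finished by minute 140, which is no later than the deadline of 158, so the schedule is feasible.

Yes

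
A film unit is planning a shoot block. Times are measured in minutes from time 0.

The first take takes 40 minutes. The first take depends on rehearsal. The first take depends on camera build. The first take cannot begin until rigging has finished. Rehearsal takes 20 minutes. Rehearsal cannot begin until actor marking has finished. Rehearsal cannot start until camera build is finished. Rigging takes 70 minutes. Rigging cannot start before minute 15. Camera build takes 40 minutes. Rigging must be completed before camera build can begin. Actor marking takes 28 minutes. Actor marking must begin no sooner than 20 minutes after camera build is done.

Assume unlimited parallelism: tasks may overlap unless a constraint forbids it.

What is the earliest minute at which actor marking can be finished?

Rigging waits on its own release at minute 15, so it starts at minute 15 and finishes at 15 + 70 = minute 85.
Camera build cannot begin until rigging (finishes minute 85). It runs from minute 85 to 85 + 40 = minute 125.
After camera build (finishes minute 125, plus 20-minute gap → minute 145), actor marking can start at minute 145 and finishes at minute 173.

173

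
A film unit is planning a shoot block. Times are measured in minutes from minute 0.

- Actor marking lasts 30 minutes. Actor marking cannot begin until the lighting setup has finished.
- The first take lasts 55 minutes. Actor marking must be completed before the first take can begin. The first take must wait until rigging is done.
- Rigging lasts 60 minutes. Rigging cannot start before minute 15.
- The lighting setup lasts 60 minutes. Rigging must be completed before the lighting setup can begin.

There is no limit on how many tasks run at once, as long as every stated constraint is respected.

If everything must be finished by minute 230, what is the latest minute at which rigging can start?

25

The first take must finish by minute 230; it takes 55 minutes, so it must start by 230 − 55 = minute 175.
Actor marking feeds into the first take (must start by minute 175); so actor marking must finish by minute 175 and therefore start by minute 145.
The lighting setup feeds into actor marking (must start by minute 145); so the lighting setup must finish by minute 145 and therefore start by minute 85.
Rigging has several dependents: the lighting setup (must start by minute 85); the first take (must start by minute 175). The earliest of those limits is minute 85, so rigging must start by 85 − 60 = minute 25.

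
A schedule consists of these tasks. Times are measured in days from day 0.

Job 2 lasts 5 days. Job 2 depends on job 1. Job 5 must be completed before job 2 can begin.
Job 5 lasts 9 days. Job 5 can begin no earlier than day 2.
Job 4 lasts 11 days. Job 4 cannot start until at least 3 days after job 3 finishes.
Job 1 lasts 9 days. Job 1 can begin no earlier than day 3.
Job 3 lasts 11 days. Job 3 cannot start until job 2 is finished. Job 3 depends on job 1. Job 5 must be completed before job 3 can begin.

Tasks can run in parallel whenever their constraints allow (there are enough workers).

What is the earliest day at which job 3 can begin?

After its own release at day 2, job 5 can start at day 2 and finishes at day 11.
Job 1 waits on its own release at day 3, so it starts at day 3 and finishes at 3 + 9 = day 12.
Job 2 needs all of job 1 (finishes day 12); job 5 (finishes day 11). That puts its earliest start at day 12; it finishes at 12 + 5 = day 17.
Job 3 waits on job 2 (finishes day 17); job 1 (finishes day 12); job 5 (finishes day 11). The latest of these is day 17, which is the earliest job 3 can start.

17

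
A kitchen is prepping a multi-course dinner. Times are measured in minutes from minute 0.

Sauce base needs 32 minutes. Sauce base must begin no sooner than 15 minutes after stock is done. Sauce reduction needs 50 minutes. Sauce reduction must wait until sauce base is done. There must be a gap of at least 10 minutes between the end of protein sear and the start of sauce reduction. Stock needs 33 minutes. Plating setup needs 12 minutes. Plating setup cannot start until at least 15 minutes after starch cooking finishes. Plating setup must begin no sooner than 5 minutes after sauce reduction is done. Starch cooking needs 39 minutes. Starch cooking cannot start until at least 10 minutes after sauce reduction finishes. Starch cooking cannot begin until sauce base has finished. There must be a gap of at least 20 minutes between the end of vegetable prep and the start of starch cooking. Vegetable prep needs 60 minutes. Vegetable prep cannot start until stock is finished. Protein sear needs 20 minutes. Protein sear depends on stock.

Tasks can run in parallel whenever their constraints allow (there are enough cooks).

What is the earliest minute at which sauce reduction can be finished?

130

Nothing blocks stock, so it runs from minute 0 to minute 33.
Protein sear cannot begin until stock (finishes minute 33). It runs from minute 33 to 33 + 20 = minute 53.
Sauce base waits on stock (finishes minute 33, plus 15-minute gap → minute 48), so it starts at minute 48 and finishes at 48 + 32 = minute 80.
Sauce reduction has to wait for sauce base (finishes minute 80); protein sear (finishes minute 53, plus 10-minute gap → minute 63). The latest of these is minute 80, so sauce reduction runs minute 80 to 80 + 50 = minute 130.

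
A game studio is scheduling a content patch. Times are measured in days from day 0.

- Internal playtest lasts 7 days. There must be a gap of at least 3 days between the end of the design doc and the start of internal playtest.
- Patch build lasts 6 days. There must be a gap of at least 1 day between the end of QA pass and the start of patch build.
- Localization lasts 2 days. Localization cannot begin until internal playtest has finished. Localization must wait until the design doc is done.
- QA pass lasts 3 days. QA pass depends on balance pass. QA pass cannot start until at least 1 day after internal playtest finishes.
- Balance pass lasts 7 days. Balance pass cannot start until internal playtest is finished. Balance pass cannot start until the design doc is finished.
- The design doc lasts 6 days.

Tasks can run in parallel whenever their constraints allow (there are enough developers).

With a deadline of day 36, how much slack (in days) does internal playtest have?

3

The design doc can start immediately at day 0; it finishes at day 6.
Internal playtest cannot begin until the design doc (finishes day 6, plus 3-day gap → day 9). It runs from day 9 to 9 + 7 = day 16.

Working backward from the deadline:
Patch build has no dependents, so it just needs to finish by day 36. Starting by 36 − 6 = day 30 achieves that.
QA pass has to be done before patch build (must start by day 30, minus 1-day gap → day 29). That means finishing by day 29, i.e. starting by 29 − 3 = day 26.
Since QA pass (must start by day 26) depends on it, balance pass must finish by day 26. Backing off its 7-day duration gives a latest start of day 19.
Localization has no dependents, so it just needs to finish by day 36. Starting by 36 − 2 = day 34 achieves that.
Internal playtest must finish in time for balance pass (must start by day 19); localization (must start by day 34); QA pass (must start by day 26, minus 1-day gap → day 25). The tightest is day 19, so internal playtest must start by 19 − 7 = day 12.
So internal playtest can start as early as day 9 and as late as day 12, giving 12 − 9 = 3 days of slack.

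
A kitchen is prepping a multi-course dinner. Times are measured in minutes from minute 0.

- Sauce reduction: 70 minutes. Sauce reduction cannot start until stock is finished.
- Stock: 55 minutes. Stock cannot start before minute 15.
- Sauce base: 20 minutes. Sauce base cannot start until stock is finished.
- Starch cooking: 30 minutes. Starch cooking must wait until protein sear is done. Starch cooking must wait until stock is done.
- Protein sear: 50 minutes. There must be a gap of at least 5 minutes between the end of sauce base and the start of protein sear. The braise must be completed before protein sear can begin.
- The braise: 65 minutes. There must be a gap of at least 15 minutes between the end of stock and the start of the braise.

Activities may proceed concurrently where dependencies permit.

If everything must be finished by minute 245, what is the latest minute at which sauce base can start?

To finish by minute 245, starch cooking (duration 30) must start no later than minute 215.
Protein sear feeds into starch cooking (must start by minute 215); so protein sear must finish by minute 215 and therefore start by minute 165.
Sauce base must finish before protein sear (must start by minute 165, minus 5-minute gap → minute 160). With a 20-minute duration, sauce base must start by 160 − 20 = minute 140.

140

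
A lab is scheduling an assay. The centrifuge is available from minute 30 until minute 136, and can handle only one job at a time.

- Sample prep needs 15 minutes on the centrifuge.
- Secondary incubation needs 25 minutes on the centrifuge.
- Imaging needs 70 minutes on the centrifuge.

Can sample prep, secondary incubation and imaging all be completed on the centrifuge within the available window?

No

The centrifuge window is 136 − 30 = 106 minutes.
Running back to back, the jobs need 15 + 25 + 70 = 110 minutes on the centrifuge.
Since 110 > 106, they cannot all fit.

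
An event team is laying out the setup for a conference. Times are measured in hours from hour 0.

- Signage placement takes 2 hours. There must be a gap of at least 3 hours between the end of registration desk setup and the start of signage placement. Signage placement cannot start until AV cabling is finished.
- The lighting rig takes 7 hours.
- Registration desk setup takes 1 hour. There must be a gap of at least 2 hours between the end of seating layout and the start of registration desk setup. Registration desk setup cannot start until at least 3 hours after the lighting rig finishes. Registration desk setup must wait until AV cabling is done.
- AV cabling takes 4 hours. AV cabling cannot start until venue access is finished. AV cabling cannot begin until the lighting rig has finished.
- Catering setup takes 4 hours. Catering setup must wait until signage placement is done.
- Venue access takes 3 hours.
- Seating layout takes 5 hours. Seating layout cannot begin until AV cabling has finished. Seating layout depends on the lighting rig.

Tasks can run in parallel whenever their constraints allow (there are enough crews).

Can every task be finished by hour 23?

No

The lighting rig has no prerequisites, so it starts at hour 0 and finishes at hour 7.
Venue access can start immediately at hour 0; it finishes at hour 3.
AV cabling has to wait for venue access (finishes hour 3); the lighting rig (finishes hour 7). The latest of these is hour 7, so AV cabling runs hour 7 to 7 + 4 = hour 11.
For seating layout: AV cabling (finishes hour 11); the lighting rig (finishes hour 7). Taking the maximum gives a start of hour 11, and it finishes at 11 + 5 = hour 16.
Registration desk setup cannot start until seating layout (finishes hour 16, plus 2-hour gap → hour 18); the lighting rig (finishes hour 7, plus 3-hour gap → hour 10); AV cabling (finishes hour 11). The controlling bound is hour 18, so registration desk setup finishes at 18 + 1 = hour 19.
Signage placement has to wait for registration desk setup (finishes hour 19, plus 3-hour gap → hour 22); AV cabling (finishes hour 11). The latest of these is hour 22, so signage placement runs hour 22 to 22 + 2 = hour 24.
Catering setup cannot begin until signage placement (finishes hour 24). It runs from hour 24 to 24 + 4 = hour 28.
The earliest everything can be done is hour 28, which is after the deadline of 23, so it is not possible.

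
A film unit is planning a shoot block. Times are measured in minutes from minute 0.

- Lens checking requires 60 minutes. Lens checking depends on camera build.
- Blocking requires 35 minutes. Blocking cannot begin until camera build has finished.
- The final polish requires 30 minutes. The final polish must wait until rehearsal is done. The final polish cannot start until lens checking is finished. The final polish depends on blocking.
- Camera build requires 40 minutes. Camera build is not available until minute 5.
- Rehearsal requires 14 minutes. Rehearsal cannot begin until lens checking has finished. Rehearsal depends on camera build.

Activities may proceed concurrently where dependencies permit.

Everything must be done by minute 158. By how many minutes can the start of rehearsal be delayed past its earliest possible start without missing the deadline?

9

Camera build cannot begin until its own release at minute 5. It runs from minute 5 to 5 + 40 = minute 45.
Lens checking waits on camera build (finishes minute 45), so it starts at minute 45 and finishes at 45 + 60 = minute 105.
Rehearsal has to wait for lens checking (finishes minute 105); camera build (finishes minute 45). The latest of these is minute 105, so rehearsal runs minute 105 to 105 + 14 = minute 119.

Working backward from the deadline:
The final polish must finish by minute 158; it takes 30 minutes, so it must start by 158 − 30 = minute 128.
Since the final polish (must start by minute 128) depends on it, rehearsal must finish by minute 128. Backing off its 14-minute duration gives a latest start of minute 114.
So rehearsal can start as early as minute 105 and as late as minute 114, giving 114 − 105 = 9 minutes of slack.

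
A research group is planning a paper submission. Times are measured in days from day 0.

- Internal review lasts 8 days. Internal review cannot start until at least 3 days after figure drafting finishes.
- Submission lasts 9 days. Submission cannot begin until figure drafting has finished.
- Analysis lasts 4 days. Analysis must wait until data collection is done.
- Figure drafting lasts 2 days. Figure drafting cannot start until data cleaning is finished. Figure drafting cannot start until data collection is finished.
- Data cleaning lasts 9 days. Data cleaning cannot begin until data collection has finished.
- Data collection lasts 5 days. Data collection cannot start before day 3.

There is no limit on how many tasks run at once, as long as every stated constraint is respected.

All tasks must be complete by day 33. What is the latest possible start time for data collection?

Internal review has no dependents, so it just needs to finish by day 33. Starting by 33 − 8 = day 25 achieves that.
Submission has no dependents, so it just needs to finish by day 33. Starting by 33 − 9 = day 24 achieves that.
Figure drafting must finish in time for internal review (must start by day 25, minus 3-day gap → day 22); submission (must start by day 24). The tightest is day 22, so figure drafting must start by 22 − 2 = day 20.
Since figure drafting (must start by day 20) depends on it, data cleaning must finish by day 20. Backing off its 9-day duration gives a latest start of day 11.
To finish by day 33, analysis (duration 4) must start no later than day 29.
Data collection has several dependents: data cleaning (must start by day 11); analysis (must start by day 29); figure drafting (must start by day 20). The earliest of those limits is day 11, so data collection must start by 11 − 5 = day 6.

6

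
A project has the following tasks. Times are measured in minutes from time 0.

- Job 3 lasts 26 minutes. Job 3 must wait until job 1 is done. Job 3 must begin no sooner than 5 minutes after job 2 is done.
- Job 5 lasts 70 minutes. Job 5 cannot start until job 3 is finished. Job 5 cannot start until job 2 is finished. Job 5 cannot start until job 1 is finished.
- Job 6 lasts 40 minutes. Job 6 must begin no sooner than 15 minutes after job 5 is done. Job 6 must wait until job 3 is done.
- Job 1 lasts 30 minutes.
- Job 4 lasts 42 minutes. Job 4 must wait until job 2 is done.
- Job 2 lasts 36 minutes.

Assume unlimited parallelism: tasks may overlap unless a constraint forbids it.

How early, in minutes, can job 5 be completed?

137

Job 2 can start immediately at minute 0; it finishes at minute 36.
Nothing blocks job 1, so it runs from minute 0 to minute 30.
Job 3 has to wait for job 1 (finishes minute 30); job 2 (finishes minute 36, plus 5-minute gap → minute 41). The latest of these is minute 41, so job 3 runs minute 41 to 41 + 26 = minute 67.
Job 5 cannot start until job 3 (finishes minute 67); job 2 (finishes minute 36); job 1 (finishes minute 30). The controlling bound is minute 67, so job 5 finishes at 67 + 70 = minute 137.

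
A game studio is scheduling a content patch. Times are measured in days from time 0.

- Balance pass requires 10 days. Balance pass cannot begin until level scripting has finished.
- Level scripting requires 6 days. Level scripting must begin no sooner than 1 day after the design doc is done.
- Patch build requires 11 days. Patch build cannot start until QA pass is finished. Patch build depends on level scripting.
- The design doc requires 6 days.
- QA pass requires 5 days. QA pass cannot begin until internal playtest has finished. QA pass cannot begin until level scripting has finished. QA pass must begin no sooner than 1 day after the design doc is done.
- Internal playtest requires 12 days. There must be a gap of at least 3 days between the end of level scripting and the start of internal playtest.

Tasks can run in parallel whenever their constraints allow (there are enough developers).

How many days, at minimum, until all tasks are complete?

44

The design doc can start immediately at day 0; it finishes at day 6.
After the design doc (finishes day 6, plus 1-day gap → day 7), level scripting can start at day 7 and finishes at day 13.
Balance pass waits on level scripting (finishes day 13), so it starts at day 13 and finishes at 13 + 10 = day 23.
After level scripting (finishes day 13, plus 3-day gap → day 16), internal playtest can start at day 16 and finishes at day 28.
QA pass cannot start until internal playtest (finishes day 28); level scripting (finishes day 13); the design doc (finishes day 6, plus 1-day gap → day 7). The controlling bound is day 28, so QA pass finishes at 28 + 5 = day 33.
Patch build has to wait for QA pass (finishes day 33); level scripting (finishes day 13). The latest of these is day 33, so patch build runs day 33 to 33 + 11 = day 44.
All tasks are finished once the last one completes. Finish times: The design doc at 6, Level scripting at 13, Internal playtest at 28, Balance pass at 23, QA pass at 33, Patch build at 44. The latest is day 44.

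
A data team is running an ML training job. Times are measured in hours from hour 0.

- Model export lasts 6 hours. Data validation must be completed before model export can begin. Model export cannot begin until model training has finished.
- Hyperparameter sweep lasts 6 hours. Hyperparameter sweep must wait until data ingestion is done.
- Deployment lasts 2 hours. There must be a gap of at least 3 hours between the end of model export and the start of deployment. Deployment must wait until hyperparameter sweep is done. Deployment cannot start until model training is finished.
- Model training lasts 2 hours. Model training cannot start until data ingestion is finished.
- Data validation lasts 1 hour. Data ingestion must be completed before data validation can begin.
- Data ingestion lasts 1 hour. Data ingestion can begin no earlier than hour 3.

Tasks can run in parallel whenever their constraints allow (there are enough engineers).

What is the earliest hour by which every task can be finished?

17

Data ingestion waits on its own release at hour 3, so it starts at hour 3 and finishes at 3 + 1 = hour 4.
Model training cannot begin until data ingestion (finishes hour 4). It runs from hour 4 to 4 + 2 = hour 6.
Hyperparameter sweep waits on data ingestion (finishes hour 4), so it starts at hour 4 and finishes at 4 + 6 = hour 10.
Data validation waits on data ingestion (finishes hour 4), so it starts at hour 4 and finishes at 4 + 1 = hour 5.
Model export cannot start until data validation (finishes hour 5); model training (finishes hour 6). The controlling bound is hour 6, so model export finishes at 6 + 6 = hour 12.
Deployment needs all of model export (finishes hour 12, plus 3-hour gap → hour 15); hyperparameter sweep (finishes hour 10); model training (finishes hour 6). That puts its earliest start at hour 15; it finishes at 15 + 2 = hour 17.
All tasks are finished once the last one completes. Finish times: Data ingestion at 4, Data validation at 5, Hyperparameter sweep at 10, Model training at 6, Model export at 12, Deployment at 17. The latest is hour 17.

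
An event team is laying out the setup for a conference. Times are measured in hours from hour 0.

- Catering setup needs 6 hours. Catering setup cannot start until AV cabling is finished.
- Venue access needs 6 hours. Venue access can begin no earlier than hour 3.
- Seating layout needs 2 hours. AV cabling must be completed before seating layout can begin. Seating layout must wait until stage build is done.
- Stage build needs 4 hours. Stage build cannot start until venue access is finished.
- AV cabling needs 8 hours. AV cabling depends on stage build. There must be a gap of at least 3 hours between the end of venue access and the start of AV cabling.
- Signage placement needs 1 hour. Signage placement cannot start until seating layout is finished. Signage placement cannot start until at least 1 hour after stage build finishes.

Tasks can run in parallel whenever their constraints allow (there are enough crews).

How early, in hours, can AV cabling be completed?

Venue access cannot begin until its own release at hour 3. It runs from hour 3 to 3 + 6 = hour 9.
Stage build cannot begin until venue access (finishes hour 9). It runs from hour 9 to 9 + 4 = hour 13.
For AV cabling: stage build (finishes hour 13); venue access (finishes hour 9, plus 3-hour gap → hour 12). Taking the maximum gives a start of hour 13, and it finishes at 13 + 8 = hour 21.

21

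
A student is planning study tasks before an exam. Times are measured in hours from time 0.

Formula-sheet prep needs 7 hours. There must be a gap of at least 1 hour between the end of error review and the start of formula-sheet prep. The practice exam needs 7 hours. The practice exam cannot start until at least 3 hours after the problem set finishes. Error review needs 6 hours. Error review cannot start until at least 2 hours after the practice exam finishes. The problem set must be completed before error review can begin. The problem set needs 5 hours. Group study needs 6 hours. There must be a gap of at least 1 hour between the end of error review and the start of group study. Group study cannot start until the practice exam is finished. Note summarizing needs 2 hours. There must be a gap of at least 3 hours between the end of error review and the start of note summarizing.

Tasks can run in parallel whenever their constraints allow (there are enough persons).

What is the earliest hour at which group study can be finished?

30

The problem set has no prerequisites, so it starts at hour 0 and finishes at hour 5.
The practice exam waits on the problem set (finishes hour 5, plus 3-hour gap → hour 8), so it starts at hour 8 and finishes at 8 + 7 = hour 15.
Error review has to wait for the practice exam (finishes hour 15, plus 2-hour gap → hour 17); the problem set (finishes hour 5). The latest of these is hour 17, so error review runs hour 17 to 17 + 6 = hour 23.
Group study has to wait for error review (finishes hour 23, plus 1-hour gap → hour 24); the practice exam (finishes hour 15). The latest of these is hour 24, so group study runs hour 24 to 24 + 6 = hour 30.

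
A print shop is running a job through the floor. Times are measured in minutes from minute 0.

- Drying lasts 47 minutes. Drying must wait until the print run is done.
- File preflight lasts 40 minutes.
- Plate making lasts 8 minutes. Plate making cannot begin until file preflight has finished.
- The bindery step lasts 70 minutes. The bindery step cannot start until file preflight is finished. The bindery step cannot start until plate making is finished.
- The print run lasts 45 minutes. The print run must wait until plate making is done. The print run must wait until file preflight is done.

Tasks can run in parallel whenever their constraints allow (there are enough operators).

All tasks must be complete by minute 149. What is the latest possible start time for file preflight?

9

Nothing follows drying; the deadline of minute 149 is its only limit. It must start by 149 − 47 = minute 102.
The print run feeds into drying (must start by minute 102); so the print run must finish by minute 102 and therefore start by minute 57.
The bindery step must finish by minute 149; it takes 70 minutes, so it must start by 149 − 70 = minute 79.
Plate making must finish in time for the print run (must start by minute 57); the bindery step (must start by minute 79). The tightest is minute 57, so plate making must start by 57 − 8 = minute 49.
File preflight feeds plate making (must start by minute 49); the print run (must start by minute 57); the bindery step (must start by minute 79). Taking the minimum, file preflight must finish by minute 49 and start by 49 − 40 = minute 9.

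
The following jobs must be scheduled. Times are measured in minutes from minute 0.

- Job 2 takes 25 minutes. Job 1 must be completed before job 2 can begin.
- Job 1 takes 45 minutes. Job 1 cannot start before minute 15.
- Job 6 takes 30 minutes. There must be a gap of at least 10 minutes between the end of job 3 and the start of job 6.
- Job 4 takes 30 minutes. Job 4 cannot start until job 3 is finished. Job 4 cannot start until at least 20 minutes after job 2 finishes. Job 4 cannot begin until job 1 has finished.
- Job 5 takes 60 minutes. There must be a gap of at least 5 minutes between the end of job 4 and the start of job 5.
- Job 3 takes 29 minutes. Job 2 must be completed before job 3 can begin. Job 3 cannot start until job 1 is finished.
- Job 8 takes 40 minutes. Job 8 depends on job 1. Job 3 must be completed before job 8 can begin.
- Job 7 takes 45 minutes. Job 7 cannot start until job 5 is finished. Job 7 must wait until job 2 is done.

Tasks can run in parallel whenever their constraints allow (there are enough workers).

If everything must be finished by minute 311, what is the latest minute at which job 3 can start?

142

Nothing follows job 7; the deadline of minute 311 is its only limit. It must start by 311 − 45 = minute 266.
Since job 7 (must start by minute 266) depends on it, job 5 must finish by minute 266. Backing off its 60-minute duration gives a latest start of minute 206.
Since job 5 (must start by minute 206, minus 5-minute gap → minute 201) depends on it, job 4 must finish by minute 201. Backing off its 30-minute duration gives a latest start of minute 171.
Nothing follows job 6; the deadline of minute 311 is its only limit. It must start by 311 − 30 = minute 281.
Job 8 must finish by minute 311; it takes 40 minutes, so it must start by 311 − 40 = minute 271.
Job 3 feeds job 4 (must start by minute 171); job 6 (must start by minute 281, minus 10-minute gap → minute 271); job 8 (must start by minute 271). Taking the minimum, job 3 must finish by minute 171 and start by 171 − 29 = minute 142.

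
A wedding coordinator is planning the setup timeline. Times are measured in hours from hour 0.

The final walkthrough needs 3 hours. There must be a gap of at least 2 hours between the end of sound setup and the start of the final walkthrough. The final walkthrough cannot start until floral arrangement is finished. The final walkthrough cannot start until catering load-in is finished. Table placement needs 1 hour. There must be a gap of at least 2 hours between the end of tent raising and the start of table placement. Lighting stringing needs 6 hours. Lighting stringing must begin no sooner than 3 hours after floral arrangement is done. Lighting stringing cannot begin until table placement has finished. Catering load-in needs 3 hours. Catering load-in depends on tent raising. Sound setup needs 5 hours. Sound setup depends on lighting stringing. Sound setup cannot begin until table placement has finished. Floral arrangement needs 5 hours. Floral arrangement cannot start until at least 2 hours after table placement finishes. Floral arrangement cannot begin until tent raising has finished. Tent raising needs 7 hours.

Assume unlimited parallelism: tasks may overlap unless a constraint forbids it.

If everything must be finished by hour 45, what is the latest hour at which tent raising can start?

The final walkthrough must finish by hour 45; it takes 3 hours, so it must start by 45 − 3 = hour 42.
Sound setup must finish before the final walkthrough (must start by hour 42, minus 2-hour gap → hour 40). With a 5-hour duration, sound setup must start by 40 − 5 = hour 35.
Lighting stringing has to be done before sound setup (must start by hour 35). That means finishing by hour 35, i.e. starting by 35 − 6 = hour 29.
Floral arrangement has several dependents: lighting stringing (must start by hour 29, minus 3-hour gap → hour 26); the final walkthrough (must start by hour 42). The earliest of those limits is hour 26, so floral arrangement must start by 26 − 5 = hour 21.
Table placement feeds floral arrangement (must start by hour 21, minus 2-hour gap → hour 19); lighting stringing (must start by hour 29); sound setup (must start by hour 35). Taking the minimum, table placement must finish by hour 19 and start by 19 − 1 = hour 18.
Catering load-in feeds into the final walkthrough (must start by hour 42); so catering load-in must finish by hour 42 and therefore start by hour 39.
Tent raising must finish in time for table placement (must start by hour 18, minus 2-hour gap → hour 16); floral arrangement (must start by hour 21); catering load-in (must start by hour 39). The tightest is hour 16, so tent raising must start by 16 − 7 = hour 9.

9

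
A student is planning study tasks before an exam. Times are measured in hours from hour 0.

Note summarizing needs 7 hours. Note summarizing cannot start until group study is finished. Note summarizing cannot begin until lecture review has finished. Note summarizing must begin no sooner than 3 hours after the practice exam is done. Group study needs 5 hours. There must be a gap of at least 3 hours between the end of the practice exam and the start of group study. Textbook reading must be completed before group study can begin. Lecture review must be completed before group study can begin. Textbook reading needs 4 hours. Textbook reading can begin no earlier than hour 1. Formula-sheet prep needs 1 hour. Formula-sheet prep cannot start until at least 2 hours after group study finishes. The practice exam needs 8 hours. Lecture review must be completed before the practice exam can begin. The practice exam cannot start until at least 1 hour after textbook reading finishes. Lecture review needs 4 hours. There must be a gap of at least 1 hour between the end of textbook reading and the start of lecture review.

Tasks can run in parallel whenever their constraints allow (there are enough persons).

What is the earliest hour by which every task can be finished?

Textbook reading cannot begin until its own release at hour 1. It runs from hour 1 to 1 + 4 = hour 5.
After textbook reading (finishes hour 5, plus 1-hour gap → hour 6), lecture review can start at hour 6 and finishes at hour 10.
For the practice exam: lecture review (finishes hour 10); textbook reading (finishes hour 5, plus 1-hour gap → hour 6). Taking the maximum gives a start of hour 10, and it finishes at 10 + 8 = hour 18.
Group study has to wait for the practice exam (finishes hour 18, plus 3-hour gap → hour 21); textbook reading (finishes hour 5); lecture review (finishes hour 10). The latest of these is hour 21, so group study runs hour 21 to 21 + 5 = hour 26.
Formula-sheet prep waits on group study (finishes hour 26, plus 2-hour gap → hour 28), so it starts at hour 28 and finishes at 28 + 1 = hour 29.
Note summarizing needs all of group study (finishes hour 26); lecture review (finishes hour 10); the practice exam (finishes hour 18, plus 3-hour gap → hour 21). That puts its earliest start at hour 26; it finishes at 26 + 7 = hour 33.
All tasks are finished once the last one completes. Finish times: Textbook reading at 5, Lecture review at 10, The practice exam at 18, Group study at 26, Note summarizing at 33, Formula-sheet prep at 29. The latest is hour 33.

33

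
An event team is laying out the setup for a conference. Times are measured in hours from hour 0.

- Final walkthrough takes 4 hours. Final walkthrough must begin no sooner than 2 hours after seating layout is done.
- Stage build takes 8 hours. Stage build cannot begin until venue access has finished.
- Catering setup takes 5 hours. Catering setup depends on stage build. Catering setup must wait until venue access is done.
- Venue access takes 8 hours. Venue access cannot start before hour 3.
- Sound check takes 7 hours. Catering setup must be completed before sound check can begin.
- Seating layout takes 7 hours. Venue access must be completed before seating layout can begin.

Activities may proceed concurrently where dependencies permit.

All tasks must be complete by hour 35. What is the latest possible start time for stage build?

15

To finish by hour 35, sound check (duration 7) must start no later than hour 28.
Catering setup feeds into sound check (must start by hour 28); so catering setup must finish by hour 28 and therefore start by hour 23.
Stage build must finish before catering setup (must start by hour 23). With an 8-hour duration, stage build must start by 23 − 8 = hour 15.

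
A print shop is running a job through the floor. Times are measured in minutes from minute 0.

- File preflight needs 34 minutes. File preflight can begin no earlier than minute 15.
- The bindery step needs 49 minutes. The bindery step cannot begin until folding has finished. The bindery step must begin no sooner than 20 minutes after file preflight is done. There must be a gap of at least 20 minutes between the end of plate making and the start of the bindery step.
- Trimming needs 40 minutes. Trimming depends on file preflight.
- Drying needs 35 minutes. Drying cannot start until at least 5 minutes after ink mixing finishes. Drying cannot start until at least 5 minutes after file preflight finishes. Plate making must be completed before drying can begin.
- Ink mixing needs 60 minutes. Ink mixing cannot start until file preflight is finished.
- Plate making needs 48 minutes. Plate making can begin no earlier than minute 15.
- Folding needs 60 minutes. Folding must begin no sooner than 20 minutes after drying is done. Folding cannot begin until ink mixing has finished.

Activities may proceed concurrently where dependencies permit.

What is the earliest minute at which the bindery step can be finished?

278

Plate making waits on its own release at minute 15, so it starts at minute 15 and finishes at 15 + 48 = minute 63.
File preflight waits on its own release at minute 15, so it starts at minute 15 and finishes at 15 + 34 = minute 49.
After file preflight (finishes minute 49), ink mixing can start at minute 49 and finishes at minute 109.
Drying needs all of ink mixing (finishes minute 109, plus 5-minute gap → minute 114); file preflight (finishes minute 49, plus 5-minute gap → minute 54); plate making (finishes minute 63). That puts its earliest start at minute 114; it finishes at 114 + 35 = minute 149.
Folding cannot start until drying (finishes minute 149, plus 20-minute gap → minute 169); ink mixing (finishes minute 109). The controlling bound is minute 169, so folding finishes at 169 + 60 = minute 229.
The bindery step has to wait for folding (finishes minute 229); file preflight (finishes minute 49, plus 20-minute gap → minute 69); plate making (finishes minute 63, plus 20-minute gap → minute 83). The latest of these is minute 229, so the bindery step runs minute 229 to 229 + 49 = minute 278.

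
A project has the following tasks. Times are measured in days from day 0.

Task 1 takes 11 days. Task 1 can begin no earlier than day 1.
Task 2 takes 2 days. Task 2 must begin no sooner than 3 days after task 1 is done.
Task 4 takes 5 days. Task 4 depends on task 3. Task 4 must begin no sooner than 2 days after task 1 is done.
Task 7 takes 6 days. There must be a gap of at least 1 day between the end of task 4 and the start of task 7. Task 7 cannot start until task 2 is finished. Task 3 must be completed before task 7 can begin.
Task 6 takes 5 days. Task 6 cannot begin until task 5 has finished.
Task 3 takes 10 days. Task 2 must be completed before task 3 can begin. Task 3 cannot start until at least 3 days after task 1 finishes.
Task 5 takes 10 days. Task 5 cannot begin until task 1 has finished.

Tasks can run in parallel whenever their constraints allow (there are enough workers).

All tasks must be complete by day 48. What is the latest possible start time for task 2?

24

Nothing follows task 7; the deadline of day 48 is its only limit. It must start by 48 − 6 = day 42.
Task 4 has to be done before task 7 (must start by day 42, minus 1-day gap → day 41). That means finishing by day 41, i.e. starting by 41 − 5 = day 36.
Task 3 must finish in time for task 4 (must start by day 36); task 7 (must start by day 42). The tightest is day 36, so task 3 must start by 36 − 10 = day 26.
Task 2 must finish in time for task 3 (must start by day 26); task 7 (must start by day 42). The tightest is day 26, so task 2 must start by 26 − 2 = day 24.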